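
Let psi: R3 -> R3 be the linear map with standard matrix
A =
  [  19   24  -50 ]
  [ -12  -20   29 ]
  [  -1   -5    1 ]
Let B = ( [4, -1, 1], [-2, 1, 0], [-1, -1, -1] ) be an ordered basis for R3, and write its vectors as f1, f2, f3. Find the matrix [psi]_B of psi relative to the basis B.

The j-th column of [psi]_B is [psi(fj)]_B.
psi(f1) = A f1 = [2, 1, 2] = 2f1 + 3f2 + 0·f3, so column 1 is [2, 3, 0].
Repeating for f2, f3 and assembling the columns gives [[2, -3, 2], [3, 1, 2], [0, 0, -3]].

[[2, -3, 2], [3, 1, 2], [0, 0, -3]]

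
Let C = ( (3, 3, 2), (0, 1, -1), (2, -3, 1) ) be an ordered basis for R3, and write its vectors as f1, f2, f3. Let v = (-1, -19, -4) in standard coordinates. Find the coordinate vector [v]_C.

[v]_C is the unique c with M c = v, where M has columns f1, ..., f3.
Solving this 3x3 system gives c = (-3, 2, 4).
Check: -3f1 + 2f2 + 4f3 = (-1, -19, -4).

(-3, 2, 4)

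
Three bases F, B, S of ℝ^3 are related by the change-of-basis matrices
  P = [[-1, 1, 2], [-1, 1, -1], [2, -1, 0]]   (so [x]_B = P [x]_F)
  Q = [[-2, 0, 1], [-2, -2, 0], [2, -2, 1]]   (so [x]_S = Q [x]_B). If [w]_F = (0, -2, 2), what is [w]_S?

(-2, 4, 14)

First [w]_B = P [w]_F = (2, -4, 2).
Then [w]_S = Q [w]_B = (-2, 4, 14).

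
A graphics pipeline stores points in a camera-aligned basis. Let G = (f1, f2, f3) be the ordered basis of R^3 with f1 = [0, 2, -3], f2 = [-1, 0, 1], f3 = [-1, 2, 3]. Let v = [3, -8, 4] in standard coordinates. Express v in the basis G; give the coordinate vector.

[v]_G is the unique c with M c = v, where M has columns f1, ..., f3.
Gaussian elimination on [M | v] yields c = (-3, -2, -1).
Check: -3f1 - 2f2 - f3 = [3, -8, 4].

[-3, -2, -1]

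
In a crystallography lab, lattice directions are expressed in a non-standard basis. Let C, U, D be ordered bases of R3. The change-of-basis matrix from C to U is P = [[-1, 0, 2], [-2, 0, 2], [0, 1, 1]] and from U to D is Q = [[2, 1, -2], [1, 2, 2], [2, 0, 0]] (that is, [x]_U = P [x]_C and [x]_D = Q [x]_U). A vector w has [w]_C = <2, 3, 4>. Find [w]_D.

<2, 28, 12>

Composing the changes, [w]_D = Q P [w]_C.
Q P = [[-4, -2, 4], [-5, 2, 8], [-2, 0, 4]]; applying this to <2, 3, 4> gives <2, 28, 12>.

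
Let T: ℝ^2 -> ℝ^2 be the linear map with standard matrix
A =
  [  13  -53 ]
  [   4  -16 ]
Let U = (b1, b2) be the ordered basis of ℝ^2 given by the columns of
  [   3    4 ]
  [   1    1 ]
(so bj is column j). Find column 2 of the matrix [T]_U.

Compute T(b2) = A b2 = [-1, 0] in standard coordinates.
Then write this in U-coordinates: solve for y in y_1 b1 + y_2 b2 = [-1, 0].
This gives y = [1, -1], which is column 2 of [T]_U.

[1, -1]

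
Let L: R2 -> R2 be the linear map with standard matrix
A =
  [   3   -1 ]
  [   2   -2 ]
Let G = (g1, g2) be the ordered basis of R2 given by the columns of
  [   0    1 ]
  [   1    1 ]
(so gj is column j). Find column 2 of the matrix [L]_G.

Column 2 of [L]_G is the G-coordinate vector of L(g2).
In standard coordinates L(g2) = A g2 = <2, 0>.
Converting to G: <2, 0> = -2g1 + 2g2, so the coordinate vector is <-2, 2>.

<-2, 2>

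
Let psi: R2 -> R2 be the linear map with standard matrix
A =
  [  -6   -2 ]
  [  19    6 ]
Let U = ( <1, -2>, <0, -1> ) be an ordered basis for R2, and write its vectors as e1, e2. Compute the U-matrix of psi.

The j-th column of [psi]_U is [psi(ej)]_U.
psi(e1) = A e1 = <-2, 7> = -2e1 - 3e2, so column 1 is <-2, -3>.
Repeating for e2 and assembling the columns gives [[-2, 2], [-3, 2]].

[[-2, 2], [-3, 2]]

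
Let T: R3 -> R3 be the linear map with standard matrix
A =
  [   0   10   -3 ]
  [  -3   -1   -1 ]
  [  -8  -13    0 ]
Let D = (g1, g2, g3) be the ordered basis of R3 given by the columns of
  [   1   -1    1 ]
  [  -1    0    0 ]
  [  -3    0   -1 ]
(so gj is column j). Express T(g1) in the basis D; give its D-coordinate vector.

Compute T(g1) = A g1 = (-1, 1, 5) in standard coordinates.
Then write this in D-coordinates: solve for y in y_1 g1 + ... + y_3 g3 = (-1, 1, 5).
This gives y = (-1, -2, -2), which is column 1 of [T]_D.

(-1, -2, -2)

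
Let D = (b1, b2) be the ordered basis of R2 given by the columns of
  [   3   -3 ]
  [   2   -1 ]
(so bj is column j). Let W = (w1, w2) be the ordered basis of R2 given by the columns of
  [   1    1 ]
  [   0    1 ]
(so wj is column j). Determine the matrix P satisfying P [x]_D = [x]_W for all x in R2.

[[1, -2], [2, -1]]

Take x = bj: its D-coordinates are the j-th standard unit vector, so P e_j — column j of P — equals [bj]_W.
b1 = w1 + 2w2, giving column 1 = [1, 2]; repeating for each j gives P = [[1, -2], [2, -1]].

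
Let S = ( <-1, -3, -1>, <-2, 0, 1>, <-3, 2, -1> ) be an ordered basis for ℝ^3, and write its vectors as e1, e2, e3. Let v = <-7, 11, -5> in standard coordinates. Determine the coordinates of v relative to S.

<-1, -2, 4>

Write v = c_1 e1 + ... + c_3 e3 and solve for the c_i.
Gaussian elimination on [M | v] yields c = (-1, -2, 4).
Check: -e1 - 2e2 + 4e3 = <-7, 11, -5>.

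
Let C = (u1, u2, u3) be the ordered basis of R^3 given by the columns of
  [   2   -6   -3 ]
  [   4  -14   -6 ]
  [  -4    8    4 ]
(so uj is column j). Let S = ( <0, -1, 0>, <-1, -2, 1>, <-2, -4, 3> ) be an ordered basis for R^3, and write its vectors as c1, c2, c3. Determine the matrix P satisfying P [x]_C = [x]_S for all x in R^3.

Column j of P is [uj]_S, since P maps C-coordinates to S-coordinates.
Expressing u1 in S: u1 = 0·c1 + 2c2 - 2c3, so column 1 of P is <0, 2, -2>.
Doing the same for each uj gives P = [[0, 2, 0], [2, 2, 1], [-2, 2, 1]].

[[0, 2, 0], [2, 2, 1], [-2, 2, 1]]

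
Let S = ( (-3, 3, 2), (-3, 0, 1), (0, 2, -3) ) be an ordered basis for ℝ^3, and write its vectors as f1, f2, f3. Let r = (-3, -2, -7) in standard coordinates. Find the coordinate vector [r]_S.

[r]_S is the unique c with M c = r, where M has columns f1, ..., f3.
Solving this 3x3 system gives c = (-2, 3, 2).
Check: -2f1 + 3f2 + 2f3 = (-3, -2, -7).

(-2, 3, 2)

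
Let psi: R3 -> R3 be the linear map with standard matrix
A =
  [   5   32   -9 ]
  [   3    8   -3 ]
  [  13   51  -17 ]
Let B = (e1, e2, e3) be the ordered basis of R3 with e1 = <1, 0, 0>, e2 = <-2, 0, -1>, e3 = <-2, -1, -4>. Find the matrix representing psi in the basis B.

Let P have columns e1, ..., e3. Then [psi]_B = P^(-1) A P.
Here det P = -1, so P^(-1) is integer; computing A P first and then P^(-1)(A P) gives [[-3, -1, 0], [-1, -3, 1], [-3, 3, 2]].

[[-3, -1, 0], [-1, -3, 1], [-3, 3, 2]]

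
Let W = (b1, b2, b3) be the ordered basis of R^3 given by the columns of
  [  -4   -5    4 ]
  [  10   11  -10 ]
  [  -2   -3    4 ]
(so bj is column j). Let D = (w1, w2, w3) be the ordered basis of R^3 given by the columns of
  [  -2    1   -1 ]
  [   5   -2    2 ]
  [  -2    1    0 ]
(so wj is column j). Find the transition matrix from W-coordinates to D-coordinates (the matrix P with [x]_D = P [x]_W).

Let M have columns bj and N have columns wj. Then for every x, N [x]_D = x = M [x]_W, so P = N^(-1) M.
Since det N = -1, N^(-1) has integer entries; multiplying gives P = [[2, 1, -2], [2, -1, 0], [2, 2, 0]].

[[2, 1, -2], [2, -1, 0], [2, 2, 0]]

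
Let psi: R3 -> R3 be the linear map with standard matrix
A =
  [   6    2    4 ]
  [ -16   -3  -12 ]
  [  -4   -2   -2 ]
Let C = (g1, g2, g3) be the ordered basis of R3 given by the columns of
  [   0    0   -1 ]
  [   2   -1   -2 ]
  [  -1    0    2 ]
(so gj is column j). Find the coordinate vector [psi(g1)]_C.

[2, -2, 0]

Compute psi(g1) = A g1 = [0, 6, -2] in standard coordinates.
Then write this in C-coordinates: solve for y in y_1 g1 + ... + y_3 g3 = [0, 6, -2].
This gives y = [2, -2, 0], which is column 1 of [psi]_C.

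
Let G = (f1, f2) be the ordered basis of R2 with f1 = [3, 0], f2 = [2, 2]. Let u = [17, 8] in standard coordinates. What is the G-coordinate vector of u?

Write u = c_1 f1 + c_2 f2 and solve for the c_i.
System: 3c_1 + 2c_2 = 17, 0c_1 + 2c_2 = 8; solving gives c_1 = 3, c_2 = 4.
Check: 3f1 + 4f2 = [17, 8].

[3, 4]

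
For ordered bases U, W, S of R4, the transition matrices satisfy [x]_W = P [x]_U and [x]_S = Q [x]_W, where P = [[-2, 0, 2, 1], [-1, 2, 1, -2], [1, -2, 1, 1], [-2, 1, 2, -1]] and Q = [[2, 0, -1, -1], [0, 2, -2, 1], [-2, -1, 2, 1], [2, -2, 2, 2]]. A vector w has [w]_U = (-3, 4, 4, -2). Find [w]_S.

Apply P to get W-coordinates (12, 19, -9, 20), then Q to get S-coordinates.
The result is [w]_S = (13, 76, -41, 8).

(13, 76, -41, 8)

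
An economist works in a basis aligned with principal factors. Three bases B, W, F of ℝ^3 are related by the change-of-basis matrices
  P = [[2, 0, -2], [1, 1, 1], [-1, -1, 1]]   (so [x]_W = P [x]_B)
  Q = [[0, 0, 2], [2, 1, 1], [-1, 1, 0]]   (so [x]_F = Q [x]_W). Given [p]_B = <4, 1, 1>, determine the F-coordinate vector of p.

First [p]_W = P [p]_B = <6, 6, -4>.
Then [p]_F = Q [p]_W = <-8, 14, 0>.

<-8, 14, 0>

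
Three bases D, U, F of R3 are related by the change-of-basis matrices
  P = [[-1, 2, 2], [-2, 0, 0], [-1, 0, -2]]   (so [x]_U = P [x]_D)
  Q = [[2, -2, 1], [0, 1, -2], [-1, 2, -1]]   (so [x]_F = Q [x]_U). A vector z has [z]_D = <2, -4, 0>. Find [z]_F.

<-14, 0, 4>

Composing the changes, [z]_F = Q P [z]_D.
Q P = [[1, 4, 2], [0, 0, 4], [-2, -2, 0]]; applying this to <2, -4, 0> gives <-14, 0, 4>.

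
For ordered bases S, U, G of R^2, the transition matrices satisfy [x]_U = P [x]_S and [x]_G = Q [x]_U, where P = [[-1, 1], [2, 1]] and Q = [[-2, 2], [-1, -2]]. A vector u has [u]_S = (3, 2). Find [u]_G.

Composing the changes, [u]_G = Q P [u]_S.
Q P = [[6, 0], [-3, -3]]; applying this to (3, 2) gives (18, -15).

(18, -15)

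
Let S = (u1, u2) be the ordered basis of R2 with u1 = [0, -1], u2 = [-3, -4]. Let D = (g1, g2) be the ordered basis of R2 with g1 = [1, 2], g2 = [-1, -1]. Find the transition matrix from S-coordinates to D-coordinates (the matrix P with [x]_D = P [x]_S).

[[-1, -1], [-1, 2]]

Take x = uj: its S-coordinates are the j-th standard unit vector, so P e_j — column j of P — equals [uj]_D.
u1 = -g1 - g2, giving column 1 = [-1, -1]; repeating for each j gives P = [[-1, -1], [-1, 2]].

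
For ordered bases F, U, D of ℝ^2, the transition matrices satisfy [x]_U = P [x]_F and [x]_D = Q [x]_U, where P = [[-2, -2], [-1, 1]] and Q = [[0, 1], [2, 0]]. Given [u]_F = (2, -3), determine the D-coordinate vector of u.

(-5, 4)

Apply P to get U-coordinates (2, -5), then Q to get D-coordinates.
The result is [u]_D = (-5, 4).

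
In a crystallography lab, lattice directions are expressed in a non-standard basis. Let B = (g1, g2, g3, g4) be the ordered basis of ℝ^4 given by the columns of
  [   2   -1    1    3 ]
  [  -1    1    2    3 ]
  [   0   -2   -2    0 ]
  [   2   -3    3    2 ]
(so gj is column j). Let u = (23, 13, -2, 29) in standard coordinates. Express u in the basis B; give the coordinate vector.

(3, -2, 3, 4)

[u]_B is the unique c with M c = u, where M has columns g1, ..., g4.
Solving this 4x4 system gives c = (3, -2, 3, 4).
Check: 3g1 - 2g2 + 3g3 + 4g4 = (23, 13, -2, 29).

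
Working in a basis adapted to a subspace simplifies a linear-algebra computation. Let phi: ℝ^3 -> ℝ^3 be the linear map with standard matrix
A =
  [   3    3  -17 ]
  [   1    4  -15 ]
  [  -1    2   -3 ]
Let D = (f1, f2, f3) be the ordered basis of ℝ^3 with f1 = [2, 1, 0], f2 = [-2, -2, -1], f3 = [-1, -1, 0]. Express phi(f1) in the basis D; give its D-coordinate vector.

Column 1 of [phi]_D is the D-coordinate vector of phi(f1).
In standard coordinates phi(f1) = A f1 = [9, 6, 0].
Converting to D: [9, 6, 0] = 3f1 + 0·f2 - 3f3, so the coordinate vector is [3, 0, -3].

[3, 0, -3]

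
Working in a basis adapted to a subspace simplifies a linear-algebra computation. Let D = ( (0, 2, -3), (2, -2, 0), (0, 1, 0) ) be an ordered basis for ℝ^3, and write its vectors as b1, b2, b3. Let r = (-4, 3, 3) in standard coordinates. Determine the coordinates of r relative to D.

We seek scalars with c_1 b1 + ... + c_3 b3 = r; equivalently solve M c = r where the columns of M are b1, ..., b3.
Row-reducing the augmented matrix [M | r] gives c = (-1, -2, 1).
Check: -b1 - 2b2 + b3 = (-4, 3, 3).

(-1, -2, 1)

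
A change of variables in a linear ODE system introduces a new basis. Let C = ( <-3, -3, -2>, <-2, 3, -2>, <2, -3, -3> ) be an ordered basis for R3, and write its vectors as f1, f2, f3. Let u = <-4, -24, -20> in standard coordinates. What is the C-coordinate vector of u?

<4, 0, 4>

[u]_C is the unique c with M c = u, where M has columns f1, ..., f3.
Solving this 3x3 system gives c = (4, 0, 4).
Check: 4f1 + 0·f2 + 4f3 = <-4, -24, -20>.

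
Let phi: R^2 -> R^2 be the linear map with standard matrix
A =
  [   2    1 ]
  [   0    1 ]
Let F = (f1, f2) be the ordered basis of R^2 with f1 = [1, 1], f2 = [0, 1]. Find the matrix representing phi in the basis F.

[[3, 1], [-2, 0]]

The j-th column of [phi]_F is [phi(fj)]_F.
phi(f1) = A f1 = [3, 1] = 3f1 - 2f2, so column 1 is [3, -2].
Repeating for f2 and assembling the columns gives [[3, 1], [-2, 0]].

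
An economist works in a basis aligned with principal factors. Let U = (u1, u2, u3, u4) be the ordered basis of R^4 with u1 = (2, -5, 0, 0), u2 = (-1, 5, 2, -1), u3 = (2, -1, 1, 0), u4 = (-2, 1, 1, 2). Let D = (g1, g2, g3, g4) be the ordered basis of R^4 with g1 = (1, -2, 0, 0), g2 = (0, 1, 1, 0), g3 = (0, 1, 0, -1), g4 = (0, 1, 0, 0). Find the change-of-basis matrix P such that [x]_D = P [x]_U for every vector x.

Let M have columns uj and N have columns gj. Then for every x, N [x]_D = x = M [x]_U, so P = N^(-1) M.
Since det N = -1, N^(-1) has integer entries; multiplying gives P = [[2, -1, 2, -2], [0, 2, 1, 1], [0, 1, 0, -2], [-1, 0, 2, -2]].

[[2, -1, 2, -2], [0, 2, 1, 1], [0, 1, 0, -2], [-1, 0, 2, -2]]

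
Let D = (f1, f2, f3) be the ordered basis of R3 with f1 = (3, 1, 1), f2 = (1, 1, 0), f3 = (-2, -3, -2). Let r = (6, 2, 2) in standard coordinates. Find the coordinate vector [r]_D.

Write r = c_1 f1 + ... + c_3 f3 and solve for the c_i.
Row-reducing the augmented matrix [M | r] gives c = (2, 0, 0).
Check: 2f1 + 0·f2 + 0·f3 = (6, 2, 2).

(2, 0, 0)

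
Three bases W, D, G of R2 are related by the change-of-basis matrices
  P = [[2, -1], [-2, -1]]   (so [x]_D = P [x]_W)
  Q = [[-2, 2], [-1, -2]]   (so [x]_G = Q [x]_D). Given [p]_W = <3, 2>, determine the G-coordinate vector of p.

Composing the changes, [p]_G = Q P [p]_W.
Q P = [[-8, 0], [2, 3]]; applying this to <3, 2> gives <-24, 12>.

<-24, 12>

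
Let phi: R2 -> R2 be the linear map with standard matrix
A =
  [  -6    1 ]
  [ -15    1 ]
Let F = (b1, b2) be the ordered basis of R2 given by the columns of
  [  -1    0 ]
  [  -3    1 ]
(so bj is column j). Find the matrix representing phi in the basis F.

[[-3, -1], [3, -2]]

The j-th column of [phi]_F is [phi(bj)]_F.
phi(b1) = A b1 = <3, 12> = -3b1 + 3b2, so column 1 is <-3, 3>.
Repeating for b2 and assembling the columns gives [[-3, -1], [3, -2]].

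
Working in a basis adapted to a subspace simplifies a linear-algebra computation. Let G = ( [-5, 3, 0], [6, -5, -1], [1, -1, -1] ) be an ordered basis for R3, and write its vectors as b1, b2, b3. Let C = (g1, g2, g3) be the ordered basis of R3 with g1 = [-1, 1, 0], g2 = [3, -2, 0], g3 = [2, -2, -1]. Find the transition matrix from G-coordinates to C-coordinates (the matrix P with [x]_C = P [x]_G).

Column j of P is [bj]_C, since P maps G-coordinates to C-coordinates.
Expressing b1 in C: b1 = -g1 - 2g2 + 0·g3, so column 1 of P is [-1, -2, 0].
Doing the same for each bj gives P = [[-1, -1, 1], [-2, 1, 0], [0, 1, 1]].

[[-1, -1, 1], [-2, 1, 0], [0, 1, 1]]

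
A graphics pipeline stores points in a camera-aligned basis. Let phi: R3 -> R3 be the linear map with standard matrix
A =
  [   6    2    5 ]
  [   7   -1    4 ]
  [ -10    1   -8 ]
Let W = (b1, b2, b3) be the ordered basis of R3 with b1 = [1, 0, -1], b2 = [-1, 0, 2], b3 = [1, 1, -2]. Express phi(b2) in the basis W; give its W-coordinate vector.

Column 2 of [phi]_W is the W-coordinate vector of phi(b2).
In standard coordinates phi(b2) = A b2 = [4, 1, -6].
Converting to W: [4, 1, -6] = 2b1 - b2 + b3, so the coordinate vector is [2, -1, 1].

[2, -1, 1]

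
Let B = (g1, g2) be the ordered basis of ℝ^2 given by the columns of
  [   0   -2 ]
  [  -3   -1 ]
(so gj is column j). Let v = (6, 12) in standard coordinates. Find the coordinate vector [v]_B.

[v]_B is the unique c with M c = v, where M has columns g1, g2.
System: 0c_1 - 2c_2 = 6, -3c_1 - c_2 = 12; solving gives c_1 = -3, c_2 = -3.
Check: -3g1 - 3g2 = (6, 12).

(-3, -3)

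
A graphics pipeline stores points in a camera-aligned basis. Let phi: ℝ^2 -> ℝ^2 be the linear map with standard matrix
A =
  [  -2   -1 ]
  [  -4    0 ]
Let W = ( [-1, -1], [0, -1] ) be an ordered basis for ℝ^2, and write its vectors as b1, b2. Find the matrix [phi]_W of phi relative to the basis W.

With P the matrix whose columns are b1, b2, [phi]_W = P^(-1) A P.
Column by column: phi(b1) = A b1 = [3, 4]; its W-coordinates [-3, -1] give column 1.
Continuing for each basis vector yields [phi]_W = [[-3, -1], [-1, 1]].

[[-3, -1], [-1, 1]]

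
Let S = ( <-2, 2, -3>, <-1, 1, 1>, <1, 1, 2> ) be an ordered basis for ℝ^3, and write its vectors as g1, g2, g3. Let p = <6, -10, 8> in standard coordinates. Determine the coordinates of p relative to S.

<-4, 0, -2>

Write p = c_1 g1 + ... + c_3 g3 and solve for the c_i.
Solving this 3x3 system gives c = (-4, 0, -2).
Check: -4g1 + 0·g2 - 2g3 = <6, -10, 8>.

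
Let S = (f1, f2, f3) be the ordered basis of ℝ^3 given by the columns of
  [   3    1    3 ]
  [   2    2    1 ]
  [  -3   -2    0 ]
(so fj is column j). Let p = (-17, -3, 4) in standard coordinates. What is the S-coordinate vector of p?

(-4, 4, -3)

Write p = c_1 f1 + ... + c_3 f3 and solve for the c_i.
Row-reducing the augmented matrix [M | p] gives c = (-4, 4, -3).
Check: -4f1 + 4f2 - 3f3 = (-17, -3, 4).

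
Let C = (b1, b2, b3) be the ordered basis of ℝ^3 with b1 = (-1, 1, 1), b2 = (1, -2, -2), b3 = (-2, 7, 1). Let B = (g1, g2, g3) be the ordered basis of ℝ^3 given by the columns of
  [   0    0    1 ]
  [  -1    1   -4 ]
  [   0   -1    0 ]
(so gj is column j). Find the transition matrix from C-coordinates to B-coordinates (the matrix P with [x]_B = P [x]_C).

Column j of P is [bj]_B, since P maps C-coordinates to B-coordinates.
Expressing b1 in B: b1 = 2g1 - g2 - g3, so column 1 of P is (2, -1, -1).
Doing the same for each bj gives P = [[2, 0, 0], [-1, 2, -1], [-1, 1, -2]].

[[2, 0, 0], [-1, 2, -1], [-1, 1, -2]]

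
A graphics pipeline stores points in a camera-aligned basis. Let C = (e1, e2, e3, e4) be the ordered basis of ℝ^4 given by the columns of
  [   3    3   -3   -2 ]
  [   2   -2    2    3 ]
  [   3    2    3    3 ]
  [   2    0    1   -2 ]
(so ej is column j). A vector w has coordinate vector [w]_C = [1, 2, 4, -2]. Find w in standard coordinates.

[1, 0, 13, 10]

The coordinates say w = e1 + 2e2 + 4e3 - 2e4; adding the scaled basis vectors gives [1, 0, 13, 10].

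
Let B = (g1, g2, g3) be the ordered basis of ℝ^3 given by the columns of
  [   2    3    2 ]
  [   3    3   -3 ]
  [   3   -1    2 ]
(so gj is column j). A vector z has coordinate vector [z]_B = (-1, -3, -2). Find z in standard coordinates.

By definition z = -g1 - 3g2 - 2g3.
Summing componentwise gives (-15, -6, -4).

(-15, -6, -4)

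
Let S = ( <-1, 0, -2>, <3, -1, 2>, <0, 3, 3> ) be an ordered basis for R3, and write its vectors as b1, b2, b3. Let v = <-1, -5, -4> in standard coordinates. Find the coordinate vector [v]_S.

We seek scalars with c_1 b1 + ... + c_3 b3 = v; equivalently solve M c = v where the columns of M are b1, ..., b3.
Solving this 3x3 system gives c = (-2, -1, -2).
Check: -2b1 - b2 - 2b3 = <-1, -5, -4>.

<-2, -1, -2>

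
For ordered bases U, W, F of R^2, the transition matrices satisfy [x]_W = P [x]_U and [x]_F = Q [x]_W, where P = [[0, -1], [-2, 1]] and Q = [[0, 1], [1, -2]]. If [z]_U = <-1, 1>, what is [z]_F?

<3, -7>

Composing the changes, [z]_F = Q P [z]_U.
Q P = [[-2, 1], [4, -3]]; applying this to <-1, 1> gives <3, -7>.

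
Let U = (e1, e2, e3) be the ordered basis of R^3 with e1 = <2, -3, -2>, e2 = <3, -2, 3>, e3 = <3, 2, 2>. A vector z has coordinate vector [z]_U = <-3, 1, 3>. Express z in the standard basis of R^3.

<6, 13, 15>

By definition z = -3e1 + e2 + 3e3.
Summing componentwise gives <6, 13, 15>.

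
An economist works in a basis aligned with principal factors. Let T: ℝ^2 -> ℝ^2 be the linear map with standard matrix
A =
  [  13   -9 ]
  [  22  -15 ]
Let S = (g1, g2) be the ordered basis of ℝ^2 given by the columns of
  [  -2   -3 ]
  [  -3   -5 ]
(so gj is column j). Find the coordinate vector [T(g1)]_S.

(-2, 1)

Column 1 of [T]_S is the S-coordinate vector of T(g1).
In standard coordinates T(g1) = A g1 = (1, 1).
Converting to S: (1, 1) = -2g1 + g2, so the coordinate vector is (-2, 1).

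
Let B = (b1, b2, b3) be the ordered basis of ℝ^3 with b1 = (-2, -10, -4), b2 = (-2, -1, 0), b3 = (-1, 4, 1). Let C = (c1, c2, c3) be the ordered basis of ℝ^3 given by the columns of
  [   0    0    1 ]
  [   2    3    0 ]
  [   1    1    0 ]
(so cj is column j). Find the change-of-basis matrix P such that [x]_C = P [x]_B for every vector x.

Let M have columns bj and N have columns cj. Then for every x, N [x]_C = x = M [x]_B, so P = N^(-1) M.
Since det N = -1, N^(-1) has integer entries; multiplying gives P = [[-2, 1, -1], [-2, -1, 2], [-2, -2, -1]].

[[-2, 1, -1], [-2, -1, 2], [-2, -2, -1]]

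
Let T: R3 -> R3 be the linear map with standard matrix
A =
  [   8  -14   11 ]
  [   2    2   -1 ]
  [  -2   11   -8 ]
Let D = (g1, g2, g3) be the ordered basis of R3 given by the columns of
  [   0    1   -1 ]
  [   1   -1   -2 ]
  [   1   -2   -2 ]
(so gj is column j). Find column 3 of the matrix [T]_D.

Compute T(g3) = A g3 = <-2, -4, -4> in standard coordinates.
Then write this in D-coordinates: solve for y in y_1 g1 + ... + y_3 g3 = <-2, -4, -4>.
This gives y = <0, 0, 2>, which is column 3 of [T]_D.

<0, 0, 2>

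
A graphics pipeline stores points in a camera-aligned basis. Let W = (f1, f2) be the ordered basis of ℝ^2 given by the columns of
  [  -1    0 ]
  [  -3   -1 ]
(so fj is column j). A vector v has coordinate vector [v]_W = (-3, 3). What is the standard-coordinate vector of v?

(3, 6)

The coordinates say v = -3f1 + 3f2; adding the scaled basis vectors gives (3, 6).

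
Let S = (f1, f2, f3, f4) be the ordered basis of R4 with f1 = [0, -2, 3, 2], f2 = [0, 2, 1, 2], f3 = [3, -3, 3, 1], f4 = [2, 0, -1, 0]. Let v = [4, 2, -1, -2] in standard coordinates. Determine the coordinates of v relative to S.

[-3, 1, 2, -1]

[v]_S is the unique c with M c = v, where M has columns f1, ..., f4.
Row-reducing the augmented matrix [M | v] gives c = (-3, 1, 2, -1).
Check: -3f1 + f2 + 2f3 - f4 = [4, 2, -1, -2].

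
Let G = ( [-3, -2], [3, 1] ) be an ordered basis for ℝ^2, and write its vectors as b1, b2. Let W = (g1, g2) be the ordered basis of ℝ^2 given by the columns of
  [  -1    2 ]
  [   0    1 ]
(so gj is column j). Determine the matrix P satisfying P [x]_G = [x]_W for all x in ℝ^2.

Let M have columns bj and N have columns gj. Then for every x, N [x]_W = x = M [x]_G, so P = N^(-1) M.
Since det N = -1, N^(-1) has integer entries; multiplying gives P = [[-1, -1], [-2, 1]].

[[-1, -1], [-2, 1]]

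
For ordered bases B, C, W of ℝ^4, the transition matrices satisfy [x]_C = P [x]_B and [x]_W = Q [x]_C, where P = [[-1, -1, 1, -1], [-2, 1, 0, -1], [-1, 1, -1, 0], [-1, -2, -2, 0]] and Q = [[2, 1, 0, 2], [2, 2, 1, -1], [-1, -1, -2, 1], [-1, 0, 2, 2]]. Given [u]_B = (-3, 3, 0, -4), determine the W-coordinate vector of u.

First [u]_C = P [u]_B = (4, 13, 6, -3).
Then [u]_W = Q [u]_C = (15, 43, -32, 2).

(15, 43, -32, 2)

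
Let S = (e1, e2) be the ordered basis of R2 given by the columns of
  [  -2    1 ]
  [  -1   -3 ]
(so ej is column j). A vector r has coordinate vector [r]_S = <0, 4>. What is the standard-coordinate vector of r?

r = M [r]_S, where M has columns e1, e2.
Carrying out the matrix-vector product, r = <4, -12>.

<4, -12>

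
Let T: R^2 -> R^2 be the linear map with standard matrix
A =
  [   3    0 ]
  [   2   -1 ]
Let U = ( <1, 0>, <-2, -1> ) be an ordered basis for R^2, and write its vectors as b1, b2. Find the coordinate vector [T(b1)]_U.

Column 1 of [T]_U is the U-coordinate vector of T(b1).
In standard coordinates T(b1) = A b1 = <3, 2>.
Converting to U: <3, 2> = -b1 - 2b2, so the coordinate vector is <-1, -2>.

<-1, -2>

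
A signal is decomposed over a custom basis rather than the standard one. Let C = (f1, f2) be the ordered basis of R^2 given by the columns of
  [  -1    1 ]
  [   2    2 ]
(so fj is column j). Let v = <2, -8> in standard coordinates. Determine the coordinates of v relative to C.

We seek scalars with c_1 f1 + c_2 f2 = v; equivalently solve M c = v where the columns of M are f1, f2.
System: -c_1 + c_2 = 2, 2c_1 + 2c_2 = -8; solving gives c_1 = -3, c_2 = -1.
Check: -3f1 - f2 = <2, -8>.

<-3, -1>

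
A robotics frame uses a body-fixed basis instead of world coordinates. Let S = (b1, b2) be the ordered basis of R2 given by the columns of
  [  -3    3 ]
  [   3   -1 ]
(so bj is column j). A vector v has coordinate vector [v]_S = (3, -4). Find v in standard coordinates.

(-21, 13)

The coordinates say v = 3b1 - 4b2; adding the scaled basis vectors gives (-21, 13).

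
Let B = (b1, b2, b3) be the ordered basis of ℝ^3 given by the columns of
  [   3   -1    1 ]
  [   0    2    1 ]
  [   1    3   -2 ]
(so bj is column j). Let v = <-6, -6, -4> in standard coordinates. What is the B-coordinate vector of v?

<-2, -2, -2>

Write v = c_1 b1 + ... + c_3 b3 and solve for the c_i.
Solving this 3x3 system gives c = (-2, -2, -2).
Check: -2b1 - 2b2 - 2b3 = <-6, -6, -4>.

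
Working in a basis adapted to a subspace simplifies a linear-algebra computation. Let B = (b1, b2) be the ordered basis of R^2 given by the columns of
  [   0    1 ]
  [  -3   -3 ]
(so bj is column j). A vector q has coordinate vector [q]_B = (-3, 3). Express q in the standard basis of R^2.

The coordinates say q = -3b1 + 3b2; adding the scaled basis vectors gives (3, 0).

(3, 0)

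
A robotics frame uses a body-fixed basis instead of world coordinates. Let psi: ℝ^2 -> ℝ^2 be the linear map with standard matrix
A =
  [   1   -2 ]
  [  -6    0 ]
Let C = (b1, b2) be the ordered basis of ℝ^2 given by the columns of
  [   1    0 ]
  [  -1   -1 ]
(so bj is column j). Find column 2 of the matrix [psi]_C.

Compute psi(b2) = A b2 = (2, 0) in standard coordinates.
Then write this in C-coordinates: solve for y in y_1 b1 + y_2 b2 = (2, 0).
This gives y = (2, -2), which is column 2 of [psi]_C.

(2, -2)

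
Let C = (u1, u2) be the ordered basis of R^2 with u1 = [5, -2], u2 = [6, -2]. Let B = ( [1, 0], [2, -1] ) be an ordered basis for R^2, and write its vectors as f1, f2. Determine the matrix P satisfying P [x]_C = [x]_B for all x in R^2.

[[1, 2], [2, 2]]

Take x = uj: its C-coordinates are the j-th standard unit vector, so P e_j — column j of P — equals [uj]_B.
u1 = f1 + 2f2, giving column 1 = [1, 2]; repeating for each j gives P = [[1, 2], [2, 2]].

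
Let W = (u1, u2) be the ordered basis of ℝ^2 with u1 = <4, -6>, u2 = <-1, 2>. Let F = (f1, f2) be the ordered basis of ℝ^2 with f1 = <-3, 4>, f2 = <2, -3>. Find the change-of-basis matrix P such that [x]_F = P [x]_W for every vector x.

Let M have columns uj and N have columns fj. Then for every x, N [x]_F = x = M [x]_W, so P = N^(-1) M.
Since det N = 1, N^(-1) has integer entries; multiplying gives P = [[0, -1], [2, -2]].

[[0, -1], [2, -2]]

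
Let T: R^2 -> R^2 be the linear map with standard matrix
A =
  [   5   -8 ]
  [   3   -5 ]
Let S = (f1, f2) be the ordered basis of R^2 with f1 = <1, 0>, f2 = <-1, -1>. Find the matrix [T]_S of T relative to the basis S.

[[2, 1], [-3, -2]]

The j-th column of [T]_S is [T(fj)]_S.
T(f1) = A f1 = <5, 3> = 2f1 - 3f2, so column 1 is <2, -3>.
Repeating for f2 and assembling the columns gives [[2, 1], [-3, -2]].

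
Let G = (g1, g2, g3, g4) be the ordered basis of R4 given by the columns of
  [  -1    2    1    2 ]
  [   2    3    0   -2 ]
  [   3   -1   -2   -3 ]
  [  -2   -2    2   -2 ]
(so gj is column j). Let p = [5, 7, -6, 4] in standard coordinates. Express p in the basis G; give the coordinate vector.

[-3, 3, 0, -2]

We seek scalars with c_1 g1 + ... + c_4 g4 = p; equivalently solve M c = p where the columns of M are g1, ..., g4.
Gaussian elimination on [M | p] yields c = (-3, 3, 0, -2).
Check: -3g1 + 3g2 + 0·g3 - 2g4 = [5, 7, -6, 4].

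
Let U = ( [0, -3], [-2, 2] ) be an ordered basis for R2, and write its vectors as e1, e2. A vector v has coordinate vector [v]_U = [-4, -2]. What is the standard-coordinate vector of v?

[4, 8]

By definition v = -4e1 - 2e2.
Summing componentwise gives [4, 8].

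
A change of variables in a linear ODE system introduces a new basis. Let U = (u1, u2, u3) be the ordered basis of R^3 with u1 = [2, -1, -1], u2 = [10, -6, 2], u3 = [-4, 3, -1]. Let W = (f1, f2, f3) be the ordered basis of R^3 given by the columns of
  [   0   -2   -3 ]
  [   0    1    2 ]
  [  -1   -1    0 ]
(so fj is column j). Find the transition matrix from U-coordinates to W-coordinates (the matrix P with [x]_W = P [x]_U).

Take x = uj: its U-coordinates are the j-th standard unit vector, so P e_j — column j of P — equals [uj]_W.
u1 = 2f1 - f2 + 0·f3, giving column 1 = [2, -1, 0]; repeating for each j gives P = [[2, 0, 2], [-1, -2, -1], [0, -2, 2]].

[[2, 0, 2], [-1, -2, -1], [0, -2, 2]]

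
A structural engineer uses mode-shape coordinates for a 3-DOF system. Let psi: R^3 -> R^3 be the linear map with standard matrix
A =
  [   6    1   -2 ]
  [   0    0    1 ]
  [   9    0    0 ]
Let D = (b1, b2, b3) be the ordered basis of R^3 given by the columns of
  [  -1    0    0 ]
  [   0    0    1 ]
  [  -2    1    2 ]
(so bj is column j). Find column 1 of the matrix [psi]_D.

Compute psi(b1) = A b1 = <-2, -2, -9> in standard coordinates.
Then write this in D-coordinates: solve for y in y_1 b1 + ... + y_3 b3 = <-2, -2, -9>.
This gives y = <2, -1, -2>, which is column 1 of [psi]_D.

<2, -1, -2>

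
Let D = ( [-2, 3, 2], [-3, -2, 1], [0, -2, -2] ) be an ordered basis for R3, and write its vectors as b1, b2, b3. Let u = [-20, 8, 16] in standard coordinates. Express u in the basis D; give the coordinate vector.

[4, 4, -2]

[u]_D is the unique c with M c = u, where M has columns b1, ..., b3.
Row-reducing the augmented matrix [M | u] gives c = (4, 4, -2).
Check: 4b1 + 4b2 - 2b3 = [-20, 8, 16].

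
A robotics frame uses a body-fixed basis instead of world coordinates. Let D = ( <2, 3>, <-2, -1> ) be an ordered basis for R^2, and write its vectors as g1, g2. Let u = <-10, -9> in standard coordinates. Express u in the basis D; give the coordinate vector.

We seek scalars with c_1 g1 + c_2 g2 = u; equivalently solve M c = u where the columns of M are g1, g2.
System: 2c_1 - 2c_2 = -10, 3c_1 - c_2 = -9; solving gives c_1 = -2, c_2 = 3.
Check: -2g1 + 3g2 = <-10, -9>.

<-2, 3>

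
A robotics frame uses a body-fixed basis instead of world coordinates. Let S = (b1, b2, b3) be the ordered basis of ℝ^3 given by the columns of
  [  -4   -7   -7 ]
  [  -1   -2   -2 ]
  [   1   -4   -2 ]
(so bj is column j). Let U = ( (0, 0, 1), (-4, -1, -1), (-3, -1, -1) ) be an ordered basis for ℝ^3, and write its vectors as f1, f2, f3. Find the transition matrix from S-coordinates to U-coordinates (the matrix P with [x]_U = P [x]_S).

[[2, -2, 0], [1, 1, 1], [0, 1, 1]]

Let M have columns bj and N have columns fj. Then for every x, N [x]_U = x = M [x]_S, so P = N^(-1) M.
Since det N = 1, N^(-1) has integer entries; multiplying gives P = [[2, -2, 0], [1, 1, 1], [0, 1, 1]].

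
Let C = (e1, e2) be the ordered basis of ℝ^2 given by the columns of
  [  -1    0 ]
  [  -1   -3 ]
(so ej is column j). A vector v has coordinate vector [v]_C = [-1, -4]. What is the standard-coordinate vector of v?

By definition v = -e1 - 4e2.
Summing componentwise gives [1, 13].

[1, 13]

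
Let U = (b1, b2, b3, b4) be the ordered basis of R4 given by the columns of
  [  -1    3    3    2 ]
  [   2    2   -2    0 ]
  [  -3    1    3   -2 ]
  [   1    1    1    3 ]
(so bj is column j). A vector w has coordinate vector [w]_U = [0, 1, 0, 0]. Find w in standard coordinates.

The coordinates say w = 0·b1 + b2 + 0·b3 + 0·b4; adding the scaled basis vectors gives [3, 2, 1, 1].

[3, 2, 1, 1]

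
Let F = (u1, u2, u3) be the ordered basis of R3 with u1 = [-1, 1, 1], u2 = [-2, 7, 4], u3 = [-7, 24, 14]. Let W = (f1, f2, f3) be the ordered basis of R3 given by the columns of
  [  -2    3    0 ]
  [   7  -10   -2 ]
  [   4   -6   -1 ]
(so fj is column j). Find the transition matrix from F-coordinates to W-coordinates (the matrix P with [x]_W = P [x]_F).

Let M have columns uj and N have columns fj. Then for every x, N [x]_W = x = M [x]_F, so P = N^(-1) M.
Since det N = 1, N^(-1) has integer entries; multiplying gives P = [[-1, 1, 2], [-1, 0, -1], [1, 0, 0]].

[[-1, 1, 2], [-1, 0, -1], [1, 0, 0]]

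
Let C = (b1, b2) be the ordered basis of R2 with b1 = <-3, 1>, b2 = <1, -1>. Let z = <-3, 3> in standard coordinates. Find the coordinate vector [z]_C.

We seek scalars with c_1 b1 + c_2 b2 = z; equivalently solve M c = z where the columns of M are b1, b2.
System: -3c_1 + c_2 = -3, c_1 - c_2 = 3; solving gives c_1 = 0, c_2 = -3.
Check: 0·b1 - 3b2 = <-3, 3>.

<0, -3>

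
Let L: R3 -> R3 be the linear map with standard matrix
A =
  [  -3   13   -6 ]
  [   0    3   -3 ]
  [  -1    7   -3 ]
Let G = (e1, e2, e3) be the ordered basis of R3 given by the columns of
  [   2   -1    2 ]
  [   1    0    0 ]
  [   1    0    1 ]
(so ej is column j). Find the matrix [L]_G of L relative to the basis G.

[[0, 0, -3], [3, -1, 2], [2, 1, -2]]

The j-th column of [L]_G is [L(ej)]_G.
L(e1) = A e1 = (1, 0, 2) = 0·e1 + 3e2 + 2e3, so column 1 is (0, 3, 2).
Repeating for e2, e3 and assembling the columns gives [[0, 0, -3], [3, -1, 2], [2, 1, -2]].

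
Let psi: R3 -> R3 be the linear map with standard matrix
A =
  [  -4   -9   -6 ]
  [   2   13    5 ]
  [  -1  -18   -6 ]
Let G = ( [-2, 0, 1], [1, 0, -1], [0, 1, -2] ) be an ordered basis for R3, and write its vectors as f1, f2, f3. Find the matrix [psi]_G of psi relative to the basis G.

Let P have columns f1, ..., f3. Then [psi]_G = P^(-1) A P.
Here det P = -1, so P^(-1) is integer; computing A P first and then P^(-1)(A P) gives [[0, -1, -3], [2, 0, -3], [1, -3, 3]].

[[0, -1, -3], [2, 0, -3], [1, -3, 3]]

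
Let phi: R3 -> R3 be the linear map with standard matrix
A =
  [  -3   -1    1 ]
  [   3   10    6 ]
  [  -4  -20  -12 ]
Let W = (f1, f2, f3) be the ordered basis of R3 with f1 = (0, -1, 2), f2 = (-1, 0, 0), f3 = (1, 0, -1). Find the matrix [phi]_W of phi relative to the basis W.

[[-2, 3, 3], [-3, -1, 2], [0, 2, -2]]

The j-th column of [phi]_W is [phi(fj)]_W.
phi(f1) = A f1 = (3, 2, -4) = -2f1 - 3f2 + 0·f3, so column 1 is (-2, -3, 0).
Repeating for f2, f3 and assembling the columns gives [[-2, 3, 3], [-3, -1, 2], [0, 2, -2]].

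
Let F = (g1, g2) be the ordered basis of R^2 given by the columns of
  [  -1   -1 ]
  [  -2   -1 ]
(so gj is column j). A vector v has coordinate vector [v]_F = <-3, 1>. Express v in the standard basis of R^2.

<2, 5>

The coordinates say v = -3g1 + g2; adding the scaled basis vectors gives <2, 5>.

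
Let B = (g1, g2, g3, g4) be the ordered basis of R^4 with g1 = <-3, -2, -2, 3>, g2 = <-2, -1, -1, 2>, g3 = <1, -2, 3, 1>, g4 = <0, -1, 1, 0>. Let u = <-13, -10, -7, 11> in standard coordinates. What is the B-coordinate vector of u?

Write u = c_1 g1 + ... + c_4 g4 and solve for the c_i.
Solving this 4x4 system gives c = (4, 0, -1, 4).
Check: 4g1 + 0·g2 - g3 + 4g4 = <-13, -10, -7, 11>.

<4, 0, -1, 4>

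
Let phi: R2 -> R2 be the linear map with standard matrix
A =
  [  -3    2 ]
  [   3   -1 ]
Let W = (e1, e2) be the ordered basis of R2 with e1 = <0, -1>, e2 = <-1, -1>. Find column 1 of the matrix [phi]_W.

Column 1 of [phi]_W is the W-coordinate vector of phi(e1).
In standard coordinates phi(e1) = A e1 = <-2, 1>.
Converting to W: <-2, 1> = -3e1 + 2e2, so the coordinate vector is <-3, 2>.

<-3, 2>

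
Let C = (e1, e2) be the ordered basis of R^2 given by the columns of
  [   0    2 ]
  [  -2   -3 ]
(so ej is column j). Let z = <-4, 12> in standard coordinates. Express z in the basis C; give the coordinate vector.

<-3, -2>

Write z = c_1 e1 + c_2 e2 and solve for the c_i.
System: 0c_1 + 2c_2 = -4, -2c_1 - 3c_2 = 12; solving gives c_1 = -3, c_2 = -2.
Check: -3e1 - 2e2 = <-4, 12>.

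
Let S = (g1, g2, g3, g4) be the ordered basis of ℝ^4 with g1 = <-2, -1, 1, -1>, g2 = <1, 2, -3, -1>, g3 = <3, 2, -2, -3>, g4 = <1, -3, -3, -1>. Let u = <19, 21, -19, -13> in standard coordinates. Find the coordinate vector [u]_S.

[u]_S is the unique c with M c = u, where M has columns g1, ..., g4.
Row-reducing the augmented matrix [M | u] gives c = (-2, 4, 4, -1).
Check: -2g1 + 4g2 + 4g3 - g4 = <19, 21, -19, -13>.

<-2, 4, 4, -1>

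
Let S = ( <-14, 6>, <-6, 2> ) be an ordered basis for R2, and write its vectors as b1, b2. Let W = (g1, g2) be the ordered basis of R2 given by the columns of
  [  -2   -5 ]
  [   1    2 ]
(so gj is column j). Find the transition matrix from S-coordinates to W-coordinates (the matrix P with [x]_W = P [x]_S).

Column j of P is [bj]_W, since P maps S-coordinates to W-coordinates.
Expressing b1 in W: b1 = 2g1 + 2g2, so column 1 of P is <2, 2>.
Doing the same for each bj gives P = [[2, -2], [2, 2]].

[[2, -2], [2, 2]]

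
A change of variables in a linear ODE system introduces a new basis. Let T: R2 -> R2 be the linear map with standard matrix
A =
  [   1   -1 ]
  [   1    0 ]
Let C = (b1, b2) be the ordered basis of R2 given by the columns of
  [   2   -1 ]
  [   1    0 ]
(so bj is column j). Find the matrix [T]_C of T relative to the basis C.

[[2, -1], [3, -1]]

With P the matrix whose columns are b1, b2, [T]_C = P^(-1) A P.
Column by column: T(b1) = A b1 = (1, 2); its C-coordinates (2, 3) give column 1.
Continuing for each basis vector yields [T]_C = [[2, -1], [3, -1]].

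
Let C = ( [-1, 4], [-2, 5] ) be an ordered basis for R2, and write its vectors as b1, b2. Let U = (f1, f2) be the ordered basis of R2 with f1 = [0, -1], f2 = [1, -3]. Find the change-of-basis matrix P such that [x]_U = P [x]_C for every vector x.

Take x = bj: its C-coordinates are the j-th standard unit vector, so P e_j — column j of P — equals [bj]_U.
b1 = -f1 - f2, giving column 1 = [-1, -1]; repeating for each j gives P = [[-1, 1], [-1, -2]].

[[-1, 1], [-1, -2]]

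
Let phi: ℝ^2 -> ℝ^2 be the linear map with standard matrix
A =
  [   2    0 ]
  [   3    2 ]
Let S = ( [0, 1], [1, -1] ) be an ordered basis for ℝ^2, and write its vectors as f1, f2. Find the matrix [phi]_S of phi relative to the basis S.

Let P have columns f1, f2. Then [phi]_S = P^(-1) A P.
Here det P = -1, so P^(-1) is integer; computing A P first and then P^(-1)(A P) gives [[2, 3], [0, 2]].

[[2, 3], [0, 2]]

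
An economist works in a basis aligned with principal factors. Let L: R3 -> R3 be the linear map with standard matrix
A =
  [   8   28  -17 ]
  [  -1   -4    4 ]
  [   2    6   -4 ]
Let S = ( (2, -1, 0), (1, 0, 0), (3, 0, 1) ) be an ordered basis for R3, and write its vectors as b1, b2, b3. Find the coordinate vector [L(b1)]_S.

Compute L(b1) = A b1 = (-12, 2, -2) in standard coordinates.
Then write this in S-coordinates: solve for y in y_1 b1 + ... + y_3 b3 = (-12, 2, -2).
This gives y = (-2, -2, -2), which is column 1 of [L]_S.

(-2, -2, -2)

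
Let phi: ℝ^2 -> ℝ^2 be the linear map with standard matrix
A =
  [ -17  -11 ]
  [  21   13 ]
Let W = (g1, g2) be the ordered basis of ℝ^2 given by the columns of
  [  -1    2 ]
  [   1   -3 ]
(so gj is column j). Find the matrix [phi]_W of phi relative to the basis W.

[[-2, -3], [2, -2]]

With P the matrix whose columns are g1, g2, [phi]_W = P^(-1) A P.
Column by column: phi(g1) = A g1 = <6, -8>; its W-coordinates <-2, 2> give column 1.
Continuing for each basis vector yields [phi]_W = [[-2, -3], [2, -2]].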